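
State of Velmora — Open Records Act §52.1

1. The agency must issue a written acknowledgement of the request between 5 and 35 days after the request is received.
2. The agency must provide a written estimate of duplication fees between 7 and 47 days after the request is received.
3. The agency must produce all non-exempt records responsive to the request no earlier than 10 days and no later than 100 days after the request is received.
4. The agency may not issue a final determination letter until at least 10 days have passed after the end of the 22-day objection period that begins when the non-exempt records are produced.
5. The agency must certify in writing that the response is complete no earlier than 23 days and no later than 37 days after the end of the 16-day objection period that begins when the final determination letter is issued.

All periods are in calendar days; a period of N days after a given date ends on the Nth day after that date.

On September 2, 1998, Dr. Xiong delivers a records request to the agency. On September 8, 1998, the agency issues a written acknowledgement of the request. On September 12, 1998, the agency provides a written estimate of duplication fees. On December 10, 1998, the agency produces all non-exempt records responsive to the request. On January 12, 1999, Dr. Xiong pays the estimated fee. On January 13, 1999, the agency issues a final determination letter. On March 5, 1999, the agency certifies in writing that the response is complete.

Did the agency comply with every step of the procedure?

(1) the permitted window runs from September 2, 1998 + 5 = September 7, 1998 to September 2, 1998 + 35 = October 7, 1998; done September 8, 1998, which is between those dates.
(2) the permitted window runs from September 2, 1998 + 7 = September 9, 1998 to September 2, 1998 + 47 = October 19, 1998; done September 12, 1998 — within the window.
(3) the permitted window runs from September 2, 1998 + 10 = September 12, 1998 to September 2, 1998 + 100 = December 11, 1998; done December 10, 1998, which is between those dates.
(4) permitted from January 1, 1999 + 10 days = January 11, 1999 onward; done January 13, 1999, after the minimum wait.
(5) the permitted window runs from January 29, 1999 + 23 = February 21, 1999 to January 29, 1999 + 37 = March 7, 1999; March 5, 1999 falls inside that range.

Yes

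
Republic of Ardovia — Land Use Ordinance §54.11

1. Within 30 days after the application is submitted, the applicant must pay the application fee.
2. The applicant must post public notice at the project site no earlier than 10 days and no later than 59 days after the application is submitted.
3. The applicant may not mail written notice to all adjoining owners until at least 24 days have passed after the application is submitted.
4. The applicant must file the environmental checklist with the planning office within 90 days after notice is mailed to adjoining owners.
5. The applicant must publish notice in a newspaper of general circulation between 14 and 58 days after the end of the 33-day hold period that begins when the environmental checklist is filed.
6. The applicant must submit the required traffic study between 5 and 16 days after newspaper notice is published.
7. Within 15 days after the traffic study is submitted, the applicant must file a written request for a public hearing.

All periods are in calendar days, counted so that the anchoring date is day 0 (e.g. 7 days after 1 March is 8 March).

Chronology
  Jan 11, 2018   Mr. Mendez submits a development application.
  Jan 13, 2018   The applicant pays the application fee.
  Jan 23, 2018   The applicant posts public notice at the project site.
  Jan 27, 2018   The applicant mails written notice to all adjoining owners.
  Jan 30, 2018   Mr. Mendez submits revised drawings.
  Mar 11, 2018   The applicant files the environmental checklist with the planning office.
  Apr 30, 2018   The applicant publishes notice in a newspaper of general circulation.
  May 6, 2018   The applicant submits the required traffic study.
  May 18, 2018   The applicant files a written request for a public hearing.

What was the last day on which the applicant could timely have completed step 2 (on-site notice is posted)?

Step 2 runs from Jan 11, 2018, when the application is submitted. The window is 10–59 days after Jan 11, 2018; it closes on Mar 11, 2018.

Mar 11, 2018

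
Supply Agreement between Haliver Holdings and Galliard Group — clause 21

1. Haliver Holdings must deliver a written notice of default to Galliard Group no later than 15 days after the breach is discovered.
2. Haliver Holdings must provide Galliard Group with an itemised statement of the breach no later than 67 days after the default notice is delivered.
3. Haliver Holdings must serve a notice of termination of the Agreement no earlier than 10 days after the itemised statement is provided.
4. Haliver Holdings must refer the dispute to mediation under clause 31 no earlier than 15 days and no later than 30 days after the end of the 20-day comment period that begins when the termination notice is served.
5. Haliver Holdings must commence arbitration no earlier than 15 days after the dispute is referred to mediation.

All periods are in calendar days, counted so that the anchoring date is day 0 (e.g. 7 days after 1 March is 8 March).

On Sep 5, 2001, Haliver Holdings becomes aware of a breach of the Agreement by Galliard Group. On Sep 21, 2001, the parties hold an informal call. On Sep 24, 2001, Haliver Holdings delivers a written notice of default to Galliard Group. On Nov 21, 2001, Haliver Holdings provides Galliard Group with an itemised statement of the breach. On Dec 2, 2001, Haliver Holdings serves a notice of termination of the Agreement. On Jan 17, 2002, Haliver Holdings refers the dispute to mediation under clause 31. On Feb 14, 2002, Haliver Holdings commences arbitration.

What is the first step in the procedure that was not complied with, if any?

Step 1: 15 days after Sep 5, 2001 (when the breach is discovered) is Sep 20, 2001; Sep 24, 2001 misses that deadline by 4 days.
Later steps need not be reached.

Step 1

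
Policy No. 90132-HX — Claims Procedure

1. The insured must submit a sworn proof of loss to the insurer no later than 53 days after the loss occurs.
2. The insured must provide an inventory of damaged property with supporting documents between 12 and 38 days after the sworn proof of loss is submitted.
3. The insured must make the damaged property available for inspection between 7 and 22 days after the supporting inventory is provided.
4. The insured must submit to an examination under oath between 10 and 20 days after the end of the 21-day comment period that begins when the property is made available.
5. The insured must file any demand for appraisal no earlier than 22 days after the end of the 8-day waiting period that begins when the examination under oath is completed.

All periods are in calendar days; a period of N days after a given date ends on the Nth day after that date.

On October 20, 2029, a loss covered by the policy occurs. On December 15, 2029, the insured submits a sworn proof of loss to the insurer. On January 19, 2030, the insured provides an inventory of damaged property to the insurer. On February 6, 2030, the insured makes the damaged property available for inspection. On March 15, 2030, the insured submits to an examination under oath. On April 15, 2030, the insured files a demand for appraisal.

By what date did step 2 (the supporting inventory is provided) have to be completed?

Step 2 runs from December 15, 2029, when the sworn proof of loss is submitted. The window is 12–38 days after December 15, 2029; it closes on January 22, 2030.

January 22, 2030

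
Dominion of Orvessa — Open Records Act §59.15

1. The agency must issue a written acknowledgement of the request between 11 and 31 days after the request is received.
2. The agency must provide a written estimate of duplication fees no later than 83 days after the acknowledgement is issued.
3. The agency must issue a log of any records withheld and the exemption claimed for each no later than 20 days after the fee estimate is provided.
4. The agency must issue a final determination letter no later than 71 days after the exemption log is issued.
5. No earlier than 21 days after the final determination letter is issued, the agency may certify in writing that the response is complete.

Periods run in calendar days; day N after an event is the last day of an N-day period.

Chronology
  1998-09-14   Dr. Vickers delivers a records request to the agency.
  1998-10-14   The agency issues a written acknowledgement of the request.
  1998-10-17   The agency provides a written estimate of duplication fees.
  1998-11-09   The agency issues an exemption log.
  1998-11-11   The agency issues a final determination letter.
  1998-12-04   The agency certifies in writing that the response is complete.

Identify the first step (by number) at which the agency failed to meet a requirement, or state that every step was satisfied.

Step 3

Step 1: the window is 11–31 days after 1998-09-14 (when the request is received), so 1998-09-25 through 1998-10-15; done 1998-10-14 — within the window.
Step 2: 83 days after 1998-10-14 (when the acknowledgement is issued) is 1999-01-05; completed 1998-10-17, before the deadline.
Step 3: 20 days after 1998-10-17 (when the fee estimate is provided) is 1998-11-06; done 1998-11-09 — 3 days late.
No need to go further; step 3 was not satisfied.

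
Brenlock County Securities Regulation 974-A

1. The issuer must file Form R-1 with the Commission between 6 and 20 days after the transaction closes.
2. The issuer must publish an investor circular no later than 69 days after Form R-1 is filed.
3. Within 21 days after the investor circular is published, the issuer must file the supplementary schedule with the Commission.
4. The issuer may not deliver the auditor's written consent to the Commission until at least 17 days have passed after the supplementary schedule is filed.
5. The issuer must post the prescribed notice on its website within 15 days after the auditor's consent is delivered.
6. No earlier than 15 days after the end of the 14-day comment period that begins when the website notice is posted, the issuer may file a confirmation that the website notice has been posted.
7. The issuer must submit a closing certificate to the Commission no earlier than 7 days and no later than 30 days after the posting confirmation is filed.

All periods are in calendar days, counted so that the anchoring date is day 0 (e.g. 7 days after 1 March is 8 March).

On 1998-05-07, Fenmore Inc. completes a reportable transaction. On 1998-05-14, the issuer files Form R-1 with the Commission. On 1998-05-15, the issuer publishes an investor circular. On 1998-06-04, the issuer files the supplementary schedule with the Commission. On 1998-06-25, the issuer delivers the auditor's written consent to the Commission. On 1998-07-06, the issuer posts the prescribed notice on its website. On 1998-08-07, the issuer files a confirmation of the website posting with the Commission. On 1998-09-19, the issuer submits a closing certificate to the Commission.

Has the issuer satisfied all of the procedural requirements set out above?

Step 1 — 6 and 20 days from 1998-05-07 (when the transaction closes) are 1998-05-13 and 1998-05-27 respectively; done 1998-05-14 — within the window.
Step 2 — counting 69 days from 1998-05-14 (when Form R-1 is filed) gives a deadline of 1998-07-22; completed 1998-05-15, before the deadline.
Step 3 — counting 21 days from 1998-05-15 (when the investor circular is published) gives a deadline of 1998-06-05; done 1998-06-04 — timely.
Step 4 — must wait 17 days from 1998-06-04 (when the supplementary schedule is filed), so not before 1998-06-21; done 1998-06-25, after the minimum wait.
Step 5 — counting 15 days from 1998-06-25 (when the auditor's consent is delivered) gives a deadline of 1998-07-10; 1998-07-06 is within that limit.
Step 6 — must wait 15 days from 1998-07-20 (end of the 14-day comment period, which began when the website notice is posted on 1998-07-06), so not before 1998-08-04; 1998-08-07 is on or after that date.
Step 7 — 7 and 30 days from 1998-08-07 (when the posting confirmation is filed) are 1998-08-14 and 1998-09-06 respectively; 1998-09-19 is 13 days past the end of the window.

No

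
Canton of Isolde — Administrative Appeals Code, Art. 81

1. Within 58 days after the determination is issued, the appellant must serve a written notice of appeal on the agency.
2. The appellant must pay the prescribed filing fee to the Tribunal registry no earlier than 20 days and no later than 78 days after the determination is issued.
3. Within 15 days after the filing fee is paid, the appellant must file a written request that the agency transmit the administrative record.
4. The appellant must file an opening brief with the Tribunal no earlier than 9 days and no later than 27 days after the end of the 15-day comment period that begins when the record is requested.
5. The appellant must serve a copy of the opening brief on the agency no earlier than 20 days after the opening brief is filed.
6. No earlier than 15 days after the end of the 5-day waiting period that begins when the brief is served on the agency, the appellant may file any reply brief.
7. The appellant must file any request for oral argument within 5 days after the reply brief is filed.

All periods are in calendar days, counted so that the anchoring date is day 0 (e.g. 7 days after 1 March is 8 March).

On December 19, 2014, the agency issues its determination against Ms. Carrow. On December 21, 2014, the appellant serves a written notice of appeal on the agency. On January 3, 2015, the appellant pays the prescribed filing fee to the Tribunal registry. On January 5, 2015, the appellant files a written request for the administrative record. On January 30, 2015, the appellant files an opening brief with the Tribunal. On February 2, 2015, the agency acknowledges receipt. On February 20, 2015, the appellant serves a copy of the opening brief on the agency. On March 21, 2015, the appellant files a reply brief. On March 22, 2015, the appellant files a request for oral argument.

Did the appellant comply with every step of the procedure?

No

(1) due by December 19, 2014 + 58 days = February 15, 2015; December 21, 2014 is within that limit.
(2) the permitted window runs from December 19, 2014 + 20 = January 8, 2015 to December 19, 2014 + 78 = March 7, 2015; done January 3, 2015 — 5 days before the window opened.
Later steps need not be reached.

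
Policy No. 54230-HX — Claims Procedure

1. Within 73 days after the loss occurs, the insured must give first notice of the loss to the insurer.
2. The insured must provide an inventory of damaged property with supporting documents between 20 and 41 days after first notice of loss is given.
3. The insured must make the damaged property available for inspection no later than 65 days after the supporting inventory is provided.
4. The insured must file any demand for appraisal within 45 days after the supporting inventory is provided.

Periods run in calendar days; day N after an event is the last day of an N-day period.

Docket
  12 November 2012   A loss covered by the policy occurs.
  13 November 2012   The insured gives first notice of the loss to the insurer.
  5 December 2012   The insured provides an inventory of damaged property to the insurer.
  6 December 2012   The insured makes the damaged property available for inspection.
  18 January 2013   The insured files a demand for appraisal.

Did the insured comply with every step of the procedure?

(1) due by 12 November 2012 + 73 days = 24 January 2013; done 13 November 2012 — timely.
(2) the permitted window runs from 13 November 2012 + 20 = 3 December 2012 to 13 November 2012 + 41 = 24 December 2012; done 5 December 2012 — within the window.
(3) due by 5 December 2012 + 65 days = 8 February 2013; 6 December 2012 is within that limit.
(4) due by 5 December 2012 + 45 days = 19 January 2013; 18 January 2013 is within that limit.

Yes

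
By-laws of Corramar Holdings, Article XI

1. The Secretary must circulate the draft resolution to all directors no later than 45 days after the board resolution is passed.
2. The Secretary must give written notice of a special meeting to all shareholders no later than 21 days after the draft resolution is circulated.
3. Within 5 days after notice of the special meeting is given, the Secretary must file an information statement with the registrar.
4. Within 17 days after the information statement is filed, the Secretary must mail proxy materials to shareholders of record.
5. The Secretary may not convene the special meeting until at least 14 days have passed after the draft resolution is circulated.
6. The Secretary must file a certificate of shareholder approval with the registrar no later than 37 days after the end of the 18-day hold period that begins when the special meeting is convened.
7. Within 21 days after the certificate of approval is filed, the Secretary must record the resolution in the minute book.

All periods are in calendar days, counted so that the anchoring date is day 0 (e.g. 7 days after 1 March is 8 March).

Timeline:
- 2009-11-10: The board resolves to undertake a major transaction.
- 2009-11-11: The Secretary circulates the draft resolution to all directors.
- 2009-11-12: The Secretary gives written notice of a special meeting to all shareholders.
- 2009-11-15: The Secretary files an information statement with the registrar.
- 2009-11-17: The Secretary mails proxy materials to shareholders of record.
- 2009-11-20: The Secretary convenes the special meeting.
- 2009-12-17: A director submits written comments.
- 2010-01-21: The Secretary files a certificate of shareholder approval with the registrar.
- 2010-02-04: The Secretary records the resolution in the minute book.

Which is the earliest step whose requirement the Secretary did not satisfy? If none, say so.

Step 1 — counting 45 days from 2009-11-10 (when the board resolution is passed) gives a deadline of 2009-12-25; 2009-11-11 is within that limit.
Step 2 — counting 21 days from 2009-11-11 (when the draft resolution is circulated) gives a deadline of 2009-12-02; 2009-11-12 is within that limit.
Step 3 — counting 5 days from 2009-11-12 (when notice of the special meeting is given) gives a deadline of 2009-11-17; 2009-11-15 is within that limit.
Step 4 — counting 17 days from 2009-11-15 (when the information statement is filed) gives a deadline of 2009-12-02; completed 2009-11-17, before the deadline.
Step 5 — must wait 14 days from 2009-11-11 (when the draft resolution is circulated), so not before 2009-11-25; 2009-11-20 is 5 days before the earliest permitted date.
That is the first point of non-compliance.

Step 5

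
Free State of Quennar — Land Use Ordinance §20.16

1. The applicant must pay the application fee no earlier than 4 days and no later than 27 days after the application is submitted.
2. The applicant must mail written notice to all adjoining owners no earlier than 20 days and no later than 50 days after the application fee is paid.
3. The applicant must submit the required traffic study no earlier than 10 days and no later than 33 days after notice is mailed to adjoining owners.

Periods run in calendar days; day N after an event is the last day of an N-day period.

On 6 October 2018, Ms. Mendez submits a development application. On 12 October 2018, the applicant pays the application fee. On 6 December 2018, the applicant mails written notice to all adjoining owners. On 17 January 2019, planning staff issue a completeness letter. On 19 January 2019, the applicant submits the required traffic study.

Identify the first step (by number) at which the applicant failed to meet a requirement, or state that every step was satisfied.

Step 2

(1) the permitted window runs from 6 October 2018 + 4 = 10 October 2018 to 6 October 2018 + 27 = 2 November 2018; 12 October 2018 falls inside that range.
(2) the permitted window runs from 12 October 2018 + 20 = 1 November 2018 to 12 October 2018 + 50 = 1 December 2018; 6 December 2018 is 5 days past the end of the window.
The analysis stops there.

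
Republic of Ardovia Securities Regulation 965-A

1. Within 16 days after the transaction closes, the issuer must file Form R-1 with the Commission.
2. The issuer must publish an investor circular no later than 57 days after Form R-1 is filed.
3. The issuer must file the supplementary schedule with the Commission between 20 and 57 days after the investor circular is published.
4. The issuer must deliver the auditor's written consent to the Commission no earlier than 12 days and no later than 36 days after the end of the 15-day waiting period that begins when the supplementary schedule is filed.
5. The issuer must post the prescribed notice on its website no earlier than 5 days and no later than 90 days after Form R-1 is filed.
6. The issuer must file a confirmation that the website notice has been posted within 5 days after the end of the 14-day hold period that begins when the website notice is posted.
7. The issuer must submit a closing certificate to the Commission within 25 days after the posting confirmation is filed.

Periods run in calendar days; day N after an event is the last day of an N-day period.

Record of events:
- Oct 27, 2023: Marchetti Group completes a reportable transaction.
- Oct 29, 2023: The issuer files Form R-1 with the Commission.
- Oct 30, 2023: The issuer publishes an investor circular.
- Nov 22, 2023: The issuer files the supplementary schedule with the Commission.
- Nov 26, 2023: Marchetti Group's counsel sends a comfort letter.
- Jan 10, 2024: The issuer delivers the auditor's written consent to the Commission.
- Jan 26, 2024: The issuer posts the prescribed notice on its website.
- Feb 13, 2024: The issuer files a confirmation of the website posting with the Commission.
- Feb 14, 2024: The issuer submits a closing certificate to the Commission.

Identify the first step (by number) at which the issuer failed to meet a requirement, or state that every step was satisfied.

None — every step was satisfied

Step 1 — counting 16 days from Oct 27, 2023 (when the transaction closes) gives a deadline of Nov 12, 2023; completed Oct 29, 2023, before the deadline.
Step 2 — counting 57 days from Oct 29, 2023 (when Form R-1 is filed) gives a deadline of Dec 25, 2023; completed Oct 30, 2023, before the deadline.
Step 3 — 20 and 57 days from Oct 30, 2023 (when the investor circular is published) are Nov 19, 2023 and Dec 26, 2023 respectively; done Nov 22, 2023 — within the window.
Step 4 — 12 and 36 days from Dec 7, 2023 (end of the 15-day waiting period, which began when the supplementary schedule is filed on Nov 22, 2023) are Dec 19, 2023 and Jan 12, 2024 respectively; done Jan 10, 2024 — within the window.
Step 5 — 5 and 90 days from Oct 29, 2023 (when Form R-1 is filed) are Nov 3, 2023 and Jan 27, 2024 respectively; done Jan 26, 2024 — within the window.
Step 6 — counting 5 days from Feb 9, 2024 (end of the 14-day hold period, which began when the website notice is posted on Jan 26, 2024) gives a deadline of Feb 14, 2024; completed Feb 13, 2024, before the deadline.
Step 7 — counting 25 days from Feb 13, 2024 (when the posting confirmation is filed) gives a deadline of Mar 9, 2024; completed Feb 14, 2024, before the deadline.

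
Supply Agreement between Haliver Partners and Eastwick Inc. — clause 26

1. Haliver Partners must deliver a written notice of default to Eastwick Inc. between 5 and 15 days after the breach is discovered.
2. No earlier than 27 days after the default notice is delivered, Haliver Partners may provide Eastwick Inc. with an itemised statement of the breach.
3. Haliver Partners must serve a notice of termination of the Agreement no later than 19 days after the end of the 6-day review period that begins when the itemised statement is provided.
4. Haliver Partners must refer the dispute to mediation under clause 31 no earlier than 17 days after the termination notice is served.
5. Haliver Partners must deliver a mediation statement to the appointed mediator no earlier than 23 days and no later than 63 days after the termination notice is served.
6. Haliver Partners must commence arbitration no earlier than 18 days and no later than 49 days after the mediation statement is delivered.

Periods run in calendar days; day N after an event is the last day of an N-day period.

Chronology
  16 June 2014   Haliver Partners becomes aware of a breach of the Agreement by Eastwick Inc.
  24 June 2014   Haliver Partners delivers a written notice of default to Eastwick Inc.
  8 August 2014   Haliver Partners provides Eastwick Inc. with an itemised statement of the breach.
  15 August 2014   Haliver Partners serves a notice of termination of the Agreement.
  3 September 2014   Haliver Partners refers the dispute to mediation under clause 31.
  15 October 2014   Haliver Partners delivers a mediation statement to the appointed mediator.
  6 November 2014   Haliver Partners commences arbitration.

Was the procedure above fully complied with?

(1) the permitted window runs from 16 June 2014 + 5 = 21 June 2014 to 16 June 2014 + 15 = 1 July 2014; 24 June 2014 falls inside that range.
(2) permitted from 24 June 2014 + 27 days = 21 July 2014 onward; done 8 August 2014, after the minimum wait.
(3) due by 14 August 2014 + 19 days = 2 September 2014; done 15 August 2014 — timely.
(4) permitted from 15 August 2014 + 17 days = 1 September 2014 onward; done 3 September 2014, after the minimum wait.
(5) the permitted window runs from 15 August 2014 + 23 = 7 September 2014 to 15 August 2014 + 63 = 17 October 2014; done 15 October 2014, which is between those dates.
(6) the permitted window runs from 15 October 2014 + 18 = 2 November 2014 to 15 October 2014 + 49 = 3 December 2014; done 6 November 2014, which is between those dates.

Yes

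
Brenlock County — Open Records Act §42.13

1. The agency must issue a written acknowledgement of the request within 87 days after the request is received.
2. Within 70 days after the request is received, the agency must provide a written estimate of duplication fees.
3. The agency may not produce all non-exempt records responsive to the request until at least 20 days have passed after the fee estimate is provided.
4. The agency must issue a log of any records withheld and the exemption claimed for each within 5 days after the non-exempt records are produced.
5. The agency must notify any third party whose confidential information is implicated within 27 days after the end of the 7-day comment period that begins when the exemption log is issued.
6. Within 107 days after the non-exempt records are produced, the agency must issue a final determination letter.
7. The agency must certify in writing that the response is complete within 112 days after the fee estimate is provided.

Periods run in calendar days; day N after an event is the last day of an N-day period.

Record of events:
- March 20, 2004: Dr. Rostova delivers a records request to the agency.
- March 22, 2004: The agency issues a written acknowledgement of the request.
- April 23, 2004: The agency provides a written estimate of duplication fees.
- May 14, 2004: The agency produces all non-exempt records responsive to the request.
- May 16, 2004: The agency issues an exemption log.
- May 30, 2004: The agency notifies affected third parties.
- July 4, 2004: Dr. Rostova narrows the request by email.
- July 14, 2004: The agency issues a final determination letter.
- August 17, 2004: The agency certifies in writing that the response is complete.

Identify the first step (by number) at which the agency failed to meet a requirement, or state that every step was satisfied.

Step 1 — counting 87 days from March 20, 2004 (when the request is received) gives a deadline of June 15, 2004; completed March 22, 2004, before the deadline.
Step 2 — counting 70 days from March 20, 2004 (when the request is received) gives a deadline of May 29, 2004; April 23, 2004 is within that limit.
Step 3 — must wait 20 days from April 23, 2004 (when the fee estimate is provided), so not before May 13, 2004; done May 14, 2004, after the minimum wait.
Step 4 — counting 5 days from May 14, 2004 (when the non-exempt records are produced) gives a deadline of May 19, 2004; done May 16, 2004 — timely.
Step 5 — counting 27 days from May 23, 2004 (end of the 7-day comment period, which began when the exemption log is issued on May 16, 2004) gives a deadline of June 19, 2004; done May 30, 2004 — timely.
Step 6 — counting 107 days from May 14, 2004 (when the non-exempt records are produced) gives a deadline of August 29, 2004; July 14, 2004 is within that limit.
Step 7 — counting 112 days from April 23, 2004 (when the fee estimate is provided) gives a deadline of August 13, 2004; not done until August 17, 2004, 4 days after the deadline.

Step 7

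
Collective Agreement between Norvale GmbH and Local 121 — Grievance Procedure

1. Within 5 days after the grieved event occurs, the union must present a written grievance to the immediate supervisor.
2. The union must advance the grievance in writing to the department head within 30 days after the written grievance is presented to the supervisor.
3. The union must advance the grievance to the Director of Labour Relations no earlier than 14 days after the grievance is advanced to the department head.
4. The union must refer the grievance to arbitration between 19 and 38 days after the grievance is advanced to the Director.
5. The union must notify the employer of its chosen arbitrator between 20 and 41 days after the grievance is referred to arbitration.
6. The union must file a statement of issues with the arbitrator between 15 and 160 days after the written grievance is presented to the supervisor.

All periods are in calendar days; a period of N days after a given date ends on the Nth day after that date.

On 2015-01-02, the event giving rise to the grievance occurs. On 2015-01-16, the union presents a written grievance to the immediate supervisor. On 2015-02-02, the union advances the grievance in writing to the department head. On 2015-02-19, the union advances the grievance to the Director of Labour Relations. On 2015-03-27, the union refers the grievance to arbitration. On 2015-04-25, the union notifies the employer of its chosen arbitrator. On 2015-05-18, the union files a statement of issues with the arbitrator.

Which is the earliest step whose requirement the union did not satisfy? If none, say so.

Step 1

(1) due by 2015-01-02 + 5 days = 2015-01-07; not done until 2015-01-16, 9 days after the deadline.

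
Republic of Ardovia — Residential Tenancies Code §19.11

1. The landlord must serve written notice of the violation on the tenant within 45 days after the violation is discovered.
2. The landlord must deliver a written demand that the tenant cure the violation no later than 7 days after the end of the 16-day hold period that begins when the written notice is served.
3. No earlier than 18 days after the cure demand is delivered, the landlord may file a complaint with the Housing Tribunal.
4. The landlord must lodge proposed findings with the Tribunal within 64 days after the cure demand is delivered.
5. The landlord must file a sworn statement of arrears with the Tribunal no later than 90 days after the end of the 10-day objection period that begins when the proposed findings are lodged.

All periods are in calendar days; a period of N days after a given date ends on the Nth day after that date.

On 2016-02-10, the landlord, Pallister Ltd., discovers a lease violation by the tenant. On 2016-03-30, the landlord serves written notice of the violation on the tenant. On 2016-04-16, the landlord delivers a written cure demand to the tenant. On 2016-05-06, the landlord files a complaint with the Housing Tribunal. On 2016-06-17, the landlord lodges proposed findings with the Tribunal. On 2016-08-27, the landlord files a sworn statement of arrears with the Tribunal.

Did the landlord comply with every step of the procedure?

(1) due by 2016-02-10 + 45 days = 2016-03-26; not done until 2016-03-30, 4 days after the deadline.

No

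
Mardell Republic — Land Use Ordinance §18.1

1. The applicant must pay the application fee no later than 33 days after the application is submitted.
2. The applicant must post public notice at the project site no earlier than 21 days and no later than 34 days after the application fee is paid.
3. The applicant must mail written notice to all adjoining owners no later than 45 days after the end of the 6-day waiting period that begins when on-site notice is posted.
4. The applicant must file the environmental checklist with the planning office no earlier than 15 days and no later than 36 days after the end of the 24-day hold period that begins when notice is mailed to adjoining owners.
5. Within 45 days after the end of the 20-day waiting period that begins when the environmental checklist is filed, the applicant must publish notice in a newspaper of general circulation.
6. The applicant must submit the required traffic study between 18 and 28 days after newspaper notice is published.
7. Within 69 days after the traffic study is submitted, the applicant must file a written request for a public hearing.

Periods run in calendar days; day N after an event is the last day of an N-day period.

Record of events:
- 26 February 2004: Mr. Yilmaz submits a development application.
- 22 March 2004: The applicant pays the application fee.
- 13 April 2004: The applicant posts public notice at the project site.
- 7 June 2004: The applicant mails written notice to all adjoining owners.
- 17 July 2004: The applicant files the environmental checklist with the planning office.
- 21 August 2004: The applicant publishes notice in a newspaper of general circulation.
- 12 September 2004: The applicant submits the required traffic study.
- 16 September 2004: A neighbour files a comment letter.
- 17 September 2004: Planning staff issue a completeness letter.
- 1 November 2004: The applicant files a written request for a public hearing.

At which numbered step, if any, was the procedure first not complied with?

Step 1 — counting 33 days from 26 February 2004 (when the application is submitted) gives a deadline of 30 March 2004; completed 22 March 2004, before the deadline.
Step 2 — 21 and 34 days from 22 March 2004 (when the application fee is paid) are 12 April 2004 and 25 April 2004 respectively; done 13 April 2004, which is between those dates.
Step 3 — counting 45 days from 19 April 2004 (end of the 6-day waiting period, which began when on-site notice is posted on 13 April 2004) gives a deadline of 3 June 2004; done 7 June 2004 — 4 days late.
That is the first point of non-compliance.

Step 3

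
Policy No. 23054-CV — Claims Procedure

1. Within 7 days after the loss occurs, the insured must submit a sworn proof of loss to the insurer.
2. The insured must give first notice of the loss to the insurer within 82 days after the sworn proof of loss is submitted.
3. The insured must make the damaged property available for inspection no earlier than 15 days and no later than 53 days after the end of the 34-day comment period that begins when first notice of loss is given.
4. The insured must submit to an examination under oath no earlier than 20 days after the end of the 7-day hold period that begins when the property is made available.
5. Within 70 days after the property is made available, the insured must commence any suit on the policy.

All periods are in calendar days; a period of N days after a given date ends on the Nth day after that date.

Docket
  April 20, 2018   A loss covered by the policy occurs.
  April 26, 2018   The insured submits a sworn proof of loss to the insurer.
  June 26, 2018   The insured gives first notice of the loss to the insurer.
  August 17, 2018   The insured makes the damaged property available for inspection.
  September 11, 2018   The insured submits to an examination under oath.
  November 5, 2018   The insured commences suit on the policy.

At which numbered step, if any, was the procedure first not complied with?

Step 1: 7 days after April 20, 2018 (when the loss occurs) is April 27, 2018; completed April 26, 2018, before the deadline.
Step 2: 82 days after April 26, 2018 (when the sworn proof of loss is submitted) is July 17, 2018; completed June 26, 2018, before the deadline.
Step 3: the window is 15–53 days after July 30, 2018 (end of the 34-day comment period, which began when first notice of loss is given on June 26, 2018), so August 14, 2018 through September 21, 2018; done August 17, 2018 — within the window.
Step 4: the earliest permitted date is 20 days after August 24, 2018 (end of the 7-day hold period, which began when the property is made available on August 17, 2018), i.e. September 13, 2018; September 11, 2018 is 2 days before the earliest permitted date.

Step 4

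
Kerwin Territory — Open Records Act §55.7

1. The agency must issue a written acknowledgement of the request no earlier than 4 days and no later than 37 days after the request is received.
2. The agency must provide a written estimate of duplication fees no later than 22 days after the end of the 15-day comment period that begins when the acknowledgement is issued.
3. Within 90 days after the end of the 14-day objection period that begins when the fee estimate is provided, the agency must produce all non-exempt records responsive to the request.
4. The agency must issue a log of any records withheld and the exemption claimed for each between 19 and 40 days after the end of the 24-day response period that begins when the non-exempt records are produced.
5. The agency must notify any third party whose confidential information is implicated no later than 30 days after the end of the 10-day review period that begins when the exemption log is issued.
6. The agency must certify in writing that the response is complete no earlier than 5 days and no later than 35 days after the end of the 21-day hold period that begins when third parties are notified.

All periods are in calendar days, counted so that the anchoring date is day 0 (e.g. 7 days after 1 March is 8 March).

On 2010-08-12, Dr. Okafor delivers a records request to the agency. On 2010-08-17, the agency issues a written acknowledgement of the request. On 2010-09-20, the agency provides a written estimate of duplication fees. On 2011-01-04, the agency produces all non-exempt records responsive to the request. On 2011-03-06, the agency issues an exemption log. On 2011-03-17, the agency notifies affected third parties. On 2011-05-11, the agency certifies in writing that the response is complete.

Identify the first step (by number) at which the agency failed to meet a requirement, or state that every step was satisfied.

(1) the permitted window runs from 2010-08-12 + 4 = 2010-08-16 to 2010-08-12 + 37 = 2010-09-18; 2010-08-17 falls inside that range.
(2) due by 2010-09-01 + 22 days = 2010-09-23; completed 2010-09-20, before the deadline.
(3) due by 2010-10-04 + 90 days = 2011-01-02; done 2011-01-04 — 2 days late.

Step 3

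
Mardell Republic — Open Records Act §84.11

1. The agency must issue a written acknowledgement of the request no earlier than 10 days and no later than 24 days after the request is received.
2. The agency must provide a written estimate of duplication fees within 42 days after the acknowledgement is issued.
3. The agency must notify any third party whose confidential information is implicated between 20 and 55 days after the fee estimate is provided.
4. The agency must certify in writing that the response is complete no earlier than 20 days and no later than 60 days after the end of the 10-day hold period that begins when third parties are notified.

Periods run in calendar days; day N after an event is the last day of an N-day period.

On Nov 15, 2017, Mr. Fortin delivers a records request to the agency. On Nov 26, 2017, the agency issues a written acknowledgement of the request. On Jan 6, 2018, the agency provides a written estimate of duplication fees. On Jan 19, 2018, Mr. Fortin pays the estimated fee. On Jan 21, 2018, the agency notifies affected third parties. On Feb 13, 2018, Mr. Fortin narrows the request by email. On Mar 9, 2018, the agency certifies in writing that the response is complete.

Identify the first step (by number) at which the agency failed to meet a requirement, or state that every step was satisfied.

Step 3

Step 1 — 10 and 24 days from Nov 15, 2017 (when the request is received) are Nov 25, 2017 and Dec 9, 2017 respectively; Nov 26, 2017 falls inside that range.
Step 2 — counting 42 days from Nov 26, 2017 (when the acknowledgement is issued) gives a deadline of Jan 7, 2018; completed Jan 6, 2018, before the deadline.
Step 3 — 20 and 55 days from Jan 6, 2018 (when the fee estimate is provided) are Jan 26, 2018 and Mar 2, 2018 respectively; Jan 21, 2018 is 5 days too early.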